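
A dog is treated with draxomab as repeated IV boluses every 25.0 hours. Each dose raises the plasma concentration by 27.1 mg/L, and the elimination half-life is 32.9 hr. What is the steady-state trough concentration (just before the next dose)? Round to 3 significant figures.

39.1 mg/L

k = ln 2 / 32.9 = 0.02107 hr⁻¹
Fraction remaining after one interval: e^(−kτ) = e^(−0.02107 × 25.0) = 0.5905
R = 1 / (1 − 0.5905) = 2.442
Css,max = 27.1 × 2.442 = 66.19 mg/L
Css,min = Css,max × e^(−kτ) = 66.19 × 0.5905 ≈ 39.1 mg/L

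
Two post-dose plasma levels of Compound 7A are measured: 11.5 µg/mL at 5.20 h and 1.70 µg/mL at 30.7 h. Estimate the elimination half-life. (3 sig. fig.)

9.25 hours

k = ln(C₁/C₂) / (t₂ − t₁) = ln(11.5/1.70) / (30.7 − 5.20)
  = 1.912 / 25.50 = 0.07497 h⁻¹
t½ = ln 2 / k = ln 2 / 0.07497 ≈ 9.25 hours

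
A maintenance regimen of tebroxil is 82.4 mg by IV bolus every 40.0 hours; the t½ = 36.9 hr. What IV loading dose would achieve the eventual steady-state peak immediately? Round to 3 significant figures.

k = ln 2 / 36.9 = 0.01878 hr⁻¹
Accumulation ratio R = 1 / (1 − e^(−kτ)) = 1 / (1 − e^(−0.01878×40.0)) = 1 / (1 − 0.4717) = 1.893
Loading dose = maintenance dose × R = 82.4 × 1.893 ≈ 156 mg

156 mg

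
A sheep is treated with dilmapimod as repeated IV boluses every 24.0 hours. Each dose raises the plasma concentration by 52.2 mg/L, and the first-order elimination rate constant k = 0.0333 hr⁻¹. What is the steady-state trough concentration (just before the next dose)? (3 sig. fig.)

Fraction remaining after one interval: e^(−kτ) = e^(−0.03330 × 24.0) = 0.4497
R = 1 / (1 − 0.4497) = 1.817
Css,max = 52.2 × 1.817 = 94.86 mg/L
Css,min = Css,max × e^(−kτ) = 94.86 × 0.4497 ≈ 42.7 mg/L

42.7 mg/L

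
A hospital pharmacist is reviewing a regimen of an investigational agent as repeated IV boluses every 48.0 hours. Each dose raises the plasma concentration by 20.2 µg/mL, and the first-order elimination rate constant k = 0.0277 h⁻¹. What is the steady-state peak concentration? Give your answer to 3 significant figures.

27.5 µg/mL

Fraction remaining after one interval: e^(−kτ) = e^(−0.02770 × 48.0) = 0.2646
R = 1 / (1 − 0.2646) = 1.360
Css,max = 20.2 × 1.360 ≈ 27.5 µg/mL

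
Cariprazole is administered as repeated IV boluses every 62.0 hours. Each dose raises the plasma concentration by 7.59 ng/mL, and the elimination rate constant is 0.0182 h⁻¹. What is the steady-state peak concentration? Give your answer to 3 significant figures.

11.2 ng/mL

Fraction remaining after one interval: e^(−kτ) = e^(−0.01820 × 62.0) = 0.3236
R = 1 / (1 − 0.3236) = 1.478
Css,max = 7.59 × 1.478 ≈ 11.2 ng/mL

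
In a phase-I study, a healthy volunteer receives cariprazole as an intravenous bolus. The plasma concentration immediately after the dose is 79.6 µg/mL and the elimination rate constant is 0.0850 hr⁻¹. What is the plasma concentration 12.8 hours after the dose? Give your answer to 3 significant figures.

C(t) = C₀ e^(−kt) = 79.6 × e^(−0.08500 × 12.8) = 79.6 × e^(−1.088) = 79.6 × 0.3369 ≈ 26.8 µg/mL

26.8 µg/mL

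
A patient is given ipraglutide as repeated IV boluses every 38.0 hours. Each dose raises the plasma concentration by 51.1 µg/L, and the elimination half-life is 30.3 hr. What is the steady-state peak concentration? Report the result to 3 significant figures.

k = ln 2 / 30.3 = 0.02288 hr⁻¹
Fraction remaining after one interval: e^(−kτ) = e^(−0.02288 × 38.0) = 0.4192
R = 1 / (1 − 0.4192) = 1.722
Css,max = 51.1 × 1.722 ≈ 88.0 µg/L

88.0 µg/L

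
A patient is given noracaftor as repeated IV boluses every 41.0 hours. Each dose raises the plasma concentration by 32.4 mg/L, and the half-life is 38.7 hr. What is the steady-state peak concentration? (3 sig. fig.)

k = ln 2 / 38.7 = 0.01791 hr⁻¹
Fraction remaining after one interval: e^(−kτ) = e^(−0.01791 × 41.0) = 0.4798
R = 1 / (1 − 0.4798) = 1.922
Css,max = 32.4 × 1.922 ≈ 62.3 mg/L

62.3 mg/L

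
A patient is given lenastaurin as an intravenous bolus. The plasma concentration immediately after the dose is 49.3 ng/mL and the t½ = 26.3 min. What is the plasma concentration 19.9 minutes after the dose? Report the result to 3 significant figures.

k = ln 2 / 26.3 = 0.02636 min⁻¹
C(t) = C₀ e^(−kt) = 49.3 × e^(−0.02636 × 19.9) = 49.3 × e^(−0.5245) = 49.3 × 0.5919 ≈ 29.2 ng/mL

29.2 ng/mL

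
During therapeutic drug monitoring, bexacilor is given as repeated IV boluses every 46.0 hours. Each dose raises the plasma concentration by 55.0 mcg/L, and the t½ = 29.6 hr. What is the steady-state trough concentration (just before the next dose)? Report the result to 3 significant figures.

k = ln 2 / 29.6 = 0.02342 hr⁻¹
Fraction remaining after one interval: e^(−kτ) = e^(−0.02342 × 46.0) = 0.3406
R = 1 / (1 − 0.3406) = 1.516
Css,max = 55.0 × 1.516 = 83.40 mcg/L
Css,min = Css,max × e^(−kτ) = 83.40 × 0.3406 ≈ 28.4 mcg/L

28.4 mcg/L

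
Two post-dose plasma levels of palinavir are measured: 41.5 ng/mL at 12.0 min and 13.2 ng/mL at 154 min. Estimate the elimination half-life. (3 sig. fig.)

85.9 minutes

k = ln(C₁/C₂) / (t₂ − t₁) = ln(41.5/13.2) / (154 − 12.0)
  = 1.145 / 142.0 = 0.008067 min⁻¹
t½ = ln 2 / k = ln 2 / 0.008067 ≈ 85.9 minutes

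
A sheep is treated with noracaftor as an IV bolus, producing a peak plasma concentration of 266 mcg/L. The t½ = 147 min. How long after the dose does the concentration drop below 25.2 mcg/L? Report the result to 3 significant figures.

k = ln 2 / 147 = 0.004715 min⁻¹
C(t) = C₀ e^(−kt)  ⇒  t = ln(C₀/C) / k
t = ln(266/25.2) / 0.004715 = 2.357 / 0.004715 ≈ 500 minutes

500 minutes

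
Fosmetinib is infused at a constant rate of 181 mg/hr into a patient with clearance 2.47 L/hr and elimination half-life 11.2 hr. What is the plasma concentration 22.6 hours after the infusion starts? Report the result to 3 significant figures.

55.2 mg/L

Css = rate / CL = 181 / 2.47 = 73.28 mg/L
k = ln 2 / 11.2 = 0.06189 hr⁻¹
C(t) = Css (1 − e^(−kt)) = 73.28 × (1 − e^(−1.399)) = 73.28 × 0.7531 ≈ 55.2 mg/L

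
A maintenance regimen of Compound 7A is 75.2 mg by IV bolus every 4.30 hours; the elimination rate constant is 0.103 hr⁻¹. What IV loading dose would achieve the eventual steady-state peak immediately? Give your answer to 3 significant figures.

Accumulation ratio R = 1 / (1 − e^(−kτ)) = 1 / (1 − e^(−0.1030×4.30)) = 1 / (1 − 0.6422) = 2.795
Loading dose = maintenance dose × R = 75.2 × 2.795 ≈ 210 mg

210 mg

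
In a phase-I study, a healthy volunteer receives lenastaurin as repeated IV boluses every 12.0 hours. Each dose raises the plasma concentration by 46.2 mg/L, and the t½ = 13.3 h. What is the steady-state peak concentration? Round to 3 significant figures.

k = ln 2 / 13.3 = 0.05212 h⁻¹
Fraction remaining after one interval: e^(−kτ) = e^(−0.05212 × 12.0) = 0.5350
R = 1 / (1 − 0.5350) = 2.151
Css,max = 46.2 × 2.151 ≈ 99.4 mg/L

99.4 mg/L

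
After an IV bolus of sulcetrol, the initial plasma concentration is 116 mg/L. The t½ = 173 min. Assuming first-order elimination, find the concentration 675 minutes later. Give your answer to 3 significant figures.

k = ln 2 / 173 = 0.004007 min⁻¹
C(t) = C₀ e^(−kt) = 116 × e^(−0.004007 × 675) = 116 × e^(−2.704) = 116 × 0.06691 ≈ 7.76 mg/L

7.76 mg/L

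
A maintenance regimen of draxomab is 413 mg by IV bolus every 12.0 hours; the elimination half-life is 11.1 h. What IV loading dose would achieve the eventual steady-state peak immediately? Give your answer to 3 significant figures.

k = ln 2 / 11.1 = 0.06245 h⁻¹
Accumulation ratio R = 1 / (1 − e^(−kτ)) = 1 / (1 − e^(−0.06245×12.0)) = 1 / (1 − 0.4727) = 1.896
Loading dose = maintenance dose × R = 413 × 1.896 ≈ 783 mg

783 mg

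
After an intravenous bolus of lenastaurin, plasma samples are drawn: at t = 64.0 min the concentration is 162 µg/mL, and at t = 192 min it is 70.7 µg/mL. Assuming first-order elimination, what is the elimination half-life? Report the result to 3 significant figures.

107 minutes

k = ln(C₁/C₂) / (t₂ − t₁) = ln(162/70.7) / (192 − 64.0)
  = 0.8292 / 128.0 = 0.006478 min⁻¹
t½ = ln 2 / k = ln 2 / 0.006478 ≈ 107 minutes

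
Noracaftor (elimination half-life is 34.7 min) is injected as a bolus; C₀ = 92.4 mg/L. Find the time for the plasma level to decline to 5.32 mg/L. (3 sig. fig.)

143 minutes

k = ln 2 / 34.7 = 0.01998 min⁻¹
C(t) = C₀ e^(−kt)  ⇒  t = ln(C₀/C) / k
t = ln(92.4/5.32) / 0.01998 = 2.855 / 0.01998 ≈ 143 minutes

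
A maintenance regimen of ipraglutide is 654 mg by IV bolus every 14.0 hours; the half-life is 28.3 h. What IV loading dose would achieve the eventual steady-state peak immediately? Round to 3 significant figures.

2250 mg

k = ln 2 / 28.3 = 0.02449 h⁻¹
Accumulation ratio R = 1 / (1 − e^(−kτ)) = 1 / (1 − e^(−0.02449×14.0)) = 1 / (1 − 0.7097) = 3.445
Loading dose = maintenance dose × R = 654 × 3.445 ≈ 2250 mg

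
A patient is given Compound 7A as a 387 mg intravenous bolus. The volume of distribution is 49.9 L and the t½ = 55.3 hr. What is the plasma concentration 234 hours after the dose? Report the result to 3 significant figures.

C₀ = dose / V = 387 / 49.9 = 7.756 µg/mL
k = ln 2 / 55.3 = 0.01253 hr⁻¹
C(t) = C₀ e^(−kt) = 7.756 × e^(−0.01253 × 234) = 7.756 × e^(−2.933) = 7.756 × 0.05324 ≈ 0.413 µg/mL

0.413 µg/mL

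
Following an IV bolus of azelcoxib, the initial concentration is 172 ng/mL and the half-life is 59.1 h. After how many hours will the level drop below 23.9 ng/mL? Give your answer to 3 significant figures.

k = ln 2 / 59.1 = 0.01173 h⁻¹
C(t) = C₀ e^(−kt)  ⇒  t = ln(C₀/C) / k
t = ln(172/23.9) / 0.01173 = 1.974 / 0.01173 ≈ 168 hours

168 hours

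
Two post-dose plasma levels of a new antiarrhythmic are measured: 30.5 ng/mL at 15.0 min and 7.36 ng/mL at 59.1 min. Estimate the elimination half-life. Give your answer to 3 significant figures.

21.5 minutes

k = ln(C₁/C₂) / (t₂ − t₁) = ln(30.5/7.36) / (59.1 − 15.0)
  = 1.422 / 44.10 = 0.03224 min⁻¹
t½ = ln 2 / k = ln 2 / 0.03224 ≈ 21.5 minutes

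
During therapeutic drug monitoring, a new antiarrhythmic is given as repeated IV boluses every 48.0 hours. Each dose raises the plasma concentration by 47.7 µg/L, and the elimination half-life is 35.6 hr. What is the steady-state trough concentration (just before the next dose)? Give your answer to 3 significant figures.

k = ln 2 / 35.6 = 0.01947 hr⁻¹
Fraction remaining after one interval: e^(−kτ) = e^(−0.01947 × 48.0) = 0.3928
R = 1 / (1 − 0.3928) = 1.647
Css,max = 47.7 × 1.647 = 78.55 µg/L
Css,min = Css,max × e^(−kτ) = 78.55 × 0.3928 ≈ 30.9 µg/L

30.9 µg/L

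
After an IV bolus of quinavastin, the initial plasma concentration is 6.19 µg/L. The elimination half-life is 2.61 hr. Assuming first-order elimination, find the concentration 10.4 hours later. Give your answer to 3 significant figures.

0.391 µg/L

k = ln 2 / 2.61 = 0.2656 hr⁻¹
10.4 hr is 3.985 half-lives, so C = 6.19 × (1/2)^3.985 = 6.19 × 0.06317 ≈ 0.391 µg/L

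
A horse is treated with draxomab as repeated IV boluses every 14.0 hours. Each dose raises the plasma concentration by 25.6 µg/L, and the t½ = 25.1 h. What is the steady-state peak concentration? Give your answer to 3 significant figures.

79.8 µg/L

k = ln 2 / 25.1 = 0.02762 h⁻¹
Fraction remaining after one interval: e^(−kτ) = e^(−0.02762 × 14.0) = 0.6794
R = 1 / (1 − 0.6794) = 3.119
Css,max = 25.6 × 3.119 ≈ 79.8 µg/L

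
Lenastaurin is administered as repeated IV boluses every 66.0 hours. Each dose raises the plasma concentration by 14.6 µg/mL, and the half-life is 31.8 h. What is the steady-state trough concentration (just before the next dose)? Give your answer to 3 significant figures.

4.54 µg/mL

k = ln 2 / 31.8 = 0.02180 h⁻¹
Fraction remaining after one interval: e^(−kτ) = e^(−0.02180 × 66.0) = 0.2373
R = 1 / (1 − 0.2373) = 1.311
Css,max = 14.6 × 1.311 = 19.14 µg/mL
Css,min = Css,max × e^(−kτ) = 19.14 × 0.2373 ≈ 4.54 µg/mL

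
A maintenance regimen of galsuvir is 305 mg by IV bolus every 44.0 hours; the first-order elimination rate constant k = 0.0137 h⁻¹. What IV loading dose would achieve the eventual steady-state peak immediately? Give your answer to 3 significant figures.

Accumulation ratio R = 1 / (1 − e^(−kτ)) = 1 / (1 − e^(−0.01370×44.0)) = 1 / (1 − 0.5473) = 2.209
Loading dose = maintenance dose × R = 305 × 2.209 ≈ 674 mg

674 mg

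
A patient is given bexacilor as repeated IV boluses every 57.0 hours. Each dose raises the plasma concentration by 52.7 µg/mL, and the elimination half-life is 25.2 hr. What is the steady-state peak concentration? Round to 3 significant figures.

66.6 µg/mL

k = ln 2 / 25.2 = 0.02751 hr⁻¹
Fraction remaining after one interval: e^(−kτ) = e^(−0.02751 × 57.0) = 0.2085
R = 1 / (1 − 0.2085) = 1.263
Css,max = 52.7 × 1.263 ≈ 66.6 µg/mL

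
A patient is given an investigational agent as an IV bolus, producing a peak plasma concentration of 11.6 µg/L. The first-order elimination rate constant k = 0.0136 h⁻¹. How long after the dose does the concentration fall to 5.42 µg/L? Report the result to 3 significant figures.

C(t) = C₀ e^(−kt)  ⇒  t = ln(C₀/C) / k
t = ln(11.6/5.42) / 0.01360 = 0.7609 / 0.01360 ≈ 55.9 hours

55.9 hours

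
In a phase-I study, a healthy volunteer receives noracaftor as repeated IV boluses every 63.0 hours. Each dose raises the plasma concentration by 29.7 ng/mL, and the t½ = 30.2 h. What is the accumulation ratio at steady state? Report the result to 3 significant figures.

1.31

k = ln 2 / 30.2 = 0.02295 h⁻¹
Fraction remaining after one interval: e^(−kτ) = e^(−0.02295 × 63.0) = 0.2355
R = 1 / (1 − 0.2355) = 1 / 0.7645 ≈ 1.31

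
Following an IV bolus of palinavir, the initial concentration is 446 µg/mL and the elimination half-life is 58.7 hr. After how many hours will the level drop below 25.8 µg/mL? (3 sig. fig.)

k = ln 2 / 58.7 = 0.01181 hr⁻¹
C(t) = C₀ e^(−kt)  ⇒  t = ln(C₀/C) / k
t = ln(446/25.8) / 0.01181 = 2.850 / 0.01181 ≈ 241 hours

241 hours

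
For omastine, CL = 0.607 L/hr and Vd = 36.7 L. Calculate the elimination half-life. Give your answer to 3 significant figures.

41.9 hours

k = CL / V = 0.607 / 36.7 = 0.01654 hr⁻¹
t½ = ln 2 / k = ln 2 / 0.01654 ≈ 41.9 hours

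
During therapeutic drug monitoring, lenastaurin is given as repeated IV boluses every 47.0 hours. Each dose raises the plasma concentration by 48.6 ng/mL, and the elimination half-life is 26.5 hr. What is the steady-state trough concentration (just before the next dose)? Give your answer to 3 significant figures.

k = ln 2 / 26.5 = 0.02616 hr⁻¹
Fraction remaining after one interval: e^(−kτ) = e^(−0.02616 × 47.0) = 0.2925
R = 1 / (1 − 0.2925) = 1.413
Css,max = 48.6 × 1.413 = 68.69 ng/mL
Css,min = Css,max × e^(−kτ) = 68.69 × 0.2925 ≈ 20.1 ng/mL

20.1 ng/mL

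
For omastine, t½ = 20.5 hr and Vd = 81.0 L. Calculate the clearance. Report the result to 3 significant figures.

k = ln 2 / t½ = ln 2 / 20.5 = 0.03381 hr⁻¹
CL = k · V = 0.03381 × 81.0 ≈ 2.74 L/hr

2.74 L/hr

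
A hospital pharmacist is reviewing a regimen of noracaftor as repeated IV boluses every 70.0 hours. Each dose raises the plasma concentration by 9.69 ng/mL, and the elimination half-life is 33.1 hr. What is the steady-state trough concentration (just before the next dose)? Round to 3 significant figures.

k = ln 2 / 33.1 = 0.02094 hr⁻¹
Fraction remaining after one interval: e^(−kτ) = e^(−0.02094 × 70.0) = 0.2309
R = 1 / (1 − 0.2309) = 1.300
Css,max = 9.69 × 1.300 = 12.60 ng/mL
Css,min = Css,max × e^(−kτ) = 12.60 × 0.2309 ≈ 2.91 ng/mL

2.91 ng/mL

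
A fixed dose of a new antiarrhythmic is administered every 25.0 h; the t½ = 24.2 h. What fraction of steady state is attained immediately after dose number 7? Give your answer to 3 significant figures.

k = ln 2 / 24.2 = 0.02864 h⁻¹
f_n = 1 − e^(−nkτ) = 1 − e^(−7 × 0.02864 × 25.0) = 1 − e^(−5.012) = 1 − 0.006655 ≈ 0.993

0.993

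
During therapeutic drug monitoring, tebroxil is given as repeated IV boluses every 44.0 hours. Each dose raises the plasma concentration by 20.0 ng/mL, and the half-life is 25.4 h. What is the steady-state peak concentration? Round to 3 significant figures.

k = ln 2 / 25.4 = 0.02729 h⁻¹
Fraction remaining after one interval: e^(−kτ) = e^(−0.02729 × 44.0) = 0.3010
R = 1 / (1 − 0.3010) = 1.431
Css,max = 20.0 × 1.431 ≈ 28.6 ng/mL

28.6 ng/mL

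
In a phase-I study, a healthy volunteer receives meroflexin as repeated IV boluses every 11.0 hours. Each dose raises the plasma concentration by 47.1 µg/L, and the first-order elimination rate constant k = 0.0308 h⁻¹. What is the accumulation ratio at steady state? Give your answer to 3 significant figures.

3.48

Fraction remaining after one interval: e^(−kτ) = e^(−0.03080 × 11.0) = 0.7126
R = 1 / (1 − 0.7126) = 1 / 0.2874 ≈ 3.48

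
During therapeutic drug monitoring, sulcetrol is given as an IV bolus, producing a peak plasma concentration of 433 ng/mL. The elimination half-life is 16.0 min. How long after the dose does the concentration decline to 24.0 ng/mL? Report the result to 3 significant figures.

66.8 minutes

k = ln 2 / 16.0 = 0.04332 min⁻¹
C(t) = C₀ e^(−kt)  ⇒  t = ln(C₀/C) / k
t = ln(433/24.0) / 0.04332 = 2.893 / 0.04332 ≈ 66.8 minutes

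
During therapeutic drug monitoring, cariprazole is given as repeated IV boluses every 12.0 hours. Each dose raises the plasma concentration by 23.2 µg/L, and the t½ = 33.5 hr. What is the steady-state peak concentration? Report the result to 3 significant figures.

k = ln 2 / 33.5 = 0.02069 hr⁻¹
Fraction remaining after one interval: e^(−kτ) = e^(−0.02069 × 12.0) = 0.7801
R = 1 / (1 − 0.7801) = 4.548
Css,max = 23.2 × 4.548 ≈ 106 µg/L

106 µg/L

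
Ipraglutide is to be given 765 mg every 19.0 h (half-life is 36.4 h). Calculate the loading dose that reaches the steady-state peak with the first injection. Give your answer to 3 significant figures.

2520 mg

k = ln 2 / 36.4 = 0.01904 h⁻¹
Accumulation ratio R = 1 / (1 − e^(−kτ)) = 1 / (1 − e^(−0.01904×19.0)) = 1 / (1 − 0.6964) = 3.294
Loading dose = maintenance dose × R = 765 × 3.294 ≈ 2520 mg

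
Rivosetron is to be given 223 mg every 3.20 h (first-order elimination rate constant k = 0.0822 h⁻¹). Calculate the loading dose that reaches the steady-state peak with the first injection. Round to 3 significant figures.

Accumulation ratio R = 1 / (1 − e^(−kτ)) = 1 / (1 − e^(−0.08220×3.20)) = 1 / (1 − 0.7687) = 4.324
Loading dose = maintenance dose × R = 223 × 4.324 ≈ 964 mg

964 mg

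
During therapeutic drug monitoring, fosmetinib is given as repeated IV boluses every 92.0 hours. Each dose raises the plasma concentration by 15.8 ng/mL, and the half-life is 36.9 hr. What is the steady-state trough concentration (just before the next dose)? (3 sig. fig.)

k = ln 2 / 36.9 = 0.01878 hr⁻¹
Fraction remaining after one interval: e^(−kτ) = e^(−0.01878 × 92.0) = 0.1776
R = 1 / (1 − 0.1776) = 1.216
Css,max = 15.8 × 1.216 = 19.21 ng/mL
Css,min = Css,max × e^(−kτ) = 19.21 × 0.1776 ≈ 3.41 ng/mL

3.41 ng/mL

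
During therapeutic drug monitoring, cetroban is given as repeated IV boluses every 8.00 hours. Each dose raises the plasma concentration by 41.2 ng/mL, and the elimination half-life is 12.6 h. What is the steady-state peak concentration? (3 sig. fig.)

k = ln 2 / 12.6 = 0.05501 h⁻¹
Fraction remaining after one interval: e^(−kτ) = e^(−0.05501 × 8.00) = 0.6440
R = 1 / (1 − 0.6440) = 2.809
Css,max = 41.2 × 2.809 ≈ 116 ng/mL

116 ng/mL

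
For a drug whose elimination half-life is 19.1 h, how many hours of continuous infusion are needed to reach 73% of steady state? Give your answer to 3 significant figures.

k = ln 2 / 19.1 = 0.03629 h⁻¹
f = 1 − e^(−kt)  ⇒  t = −ln(1 − f) / k
t = −ln(1 − 0.73) / 0.03629 = 1.309 / 0.03629 ≈ 36.1 hours

36.1 hours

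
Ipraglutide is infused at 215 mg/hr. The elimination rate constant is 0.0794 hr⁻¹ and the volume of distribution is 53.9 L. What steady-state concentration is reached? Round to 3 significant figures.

50.2 mg/L

CL = k · V = 0.0794 × 53.9 = 4.280 L/hr
Css = rate / CL = 215 / 4.280 ≈ 50.2 mg/L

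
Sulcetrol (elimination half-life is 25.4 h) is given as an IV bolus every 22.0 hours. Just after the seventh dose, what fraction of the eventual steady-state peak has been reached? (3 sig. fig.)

k = ln 2 / 25.4 = 0.02729 h⁻¹
f_n = 1 − e^(−nkτ) = 1 − e^(−7 × 0.02729 × 22.0) = 1 − e^(−4.203) = 1 − 0.01496 ≈ 0.985

0.985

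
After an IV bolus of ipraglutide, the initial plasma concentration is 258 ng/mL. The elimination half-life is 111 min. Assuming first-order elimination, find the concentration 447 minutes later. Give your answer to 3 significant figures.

k = ln 2 / 111 = 0.006245 min⁻¹
447 min is 4.027 half-lives, so C = 258 × (1/2)^4.027 = 258 × 0.06134 ≈ 15.8 ng/mL

15.8 ng/mL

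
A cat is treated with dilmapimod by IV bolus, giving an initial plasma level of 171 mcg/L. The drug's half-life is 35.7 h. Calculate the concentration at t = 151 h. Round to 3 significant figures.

k = ln 2 / 35.7 = 0.01942 h⁻¹
151 h is 4.230 half-lives, so C = 171 × (1/2)^4.230 = 171 × 0.05330 ≈ 9.11 mcg/L

9.11 mcg/L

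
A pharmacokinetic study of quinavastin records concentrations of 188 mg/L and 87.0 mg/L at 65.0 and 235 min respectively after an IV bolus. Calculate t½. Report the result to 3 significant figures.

153 minutes

k = ln(C₁/C₂) / (t₂ − t₁) = ln(188/87.0) / (235 − 65.0)
  = 0.7705 / 170.0 = 0.004533 min⁻¹
t½ = ln 2 / k = ln 2 / 0.004533 ≈ 153 minutes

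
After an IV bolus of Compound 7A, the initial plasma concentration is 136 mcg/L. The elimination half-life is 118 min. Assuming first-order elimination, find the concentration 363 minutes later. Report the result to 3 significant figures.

16.1 mcg/L

k = ln 2 / 118 = 0.005874 min⁻¹
363 min is 3.076 half-lives, so C = 136 × (1/2)^3.076 = 136 × 0.1186 ≈ 16.1 mcg/L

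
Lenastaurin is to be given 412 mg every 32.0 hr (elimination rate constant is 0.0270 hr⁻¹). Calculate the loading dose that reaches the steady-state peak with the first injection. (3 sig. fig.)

712 mg

Accumulation ratio R = 1 / (1 − e^(−kτ)) = 1 / (1 − e^(−0.02700×32.0)) = 1 / (1 − 0.4215) = 1.729
Loading dose = maintenance dose × R = 412 × 1.729 ≈ 712 mg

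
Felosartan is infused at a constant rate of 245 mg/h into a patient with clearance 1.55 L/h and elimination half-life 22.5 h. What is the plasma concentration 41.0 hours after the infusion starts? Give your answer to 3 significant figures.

113 µg/mL

Css = rate / CL = 245 / 1.55 = 158.1 µg/mL
k = ln 2 / 22.5 = 0.03081 h⁻¹
C(t) = Css (1 − e^(−kt)) = 158.1 × (1 − e^(−1.263)) = 158.1 × 0.7172 ≈ 113 µg/mL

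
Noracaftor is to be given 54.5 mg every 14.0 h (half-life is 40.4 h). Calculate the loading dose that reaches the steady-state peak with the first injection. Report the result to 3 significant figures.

k = ln 2 / 40.4 = 0.01716 h⁻¹
Accumulation ratio R = 1 / (1 − e^(−kτ)) = 1 / (1 − e^(−0.01716×14.0)) = 1 / (1 − 0.7865) = 4.683
Loading dose = maintenance dose × R = 54.5 × 4.683 ≈ 255 mg

255 mg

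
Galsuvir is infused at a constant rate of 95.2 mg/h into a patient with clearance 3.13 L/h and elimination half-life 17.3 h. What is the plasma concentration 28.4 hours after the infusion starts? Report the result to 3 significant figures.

Css = rate / CL = 95.2 / 3.13 = 30.42 mg/L
k = ln 2 / 17.3 = 0.04007 h⁻¹
C(t) = Css (1 − e^(−kt)) = 30.42 × (1 − e^(−1.138)) = 30.42 × 0.6795 ≈ 20.7 mg/L

20.7 mg/L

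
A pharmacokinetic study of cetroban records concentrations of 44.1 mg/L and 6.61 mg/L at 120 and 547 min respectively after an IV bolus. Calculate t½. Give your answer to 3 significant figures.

156 minutes

k = ln(C₁/C₂) / (t₂ − t₁) = ln(44.1/6.61) / (547 − 120)
  = 1.898 / 427.0 = 0.004445 min⁻¹
t½ = ln 2 / k = ln 2 / 0.004445 ≈ 156 minutes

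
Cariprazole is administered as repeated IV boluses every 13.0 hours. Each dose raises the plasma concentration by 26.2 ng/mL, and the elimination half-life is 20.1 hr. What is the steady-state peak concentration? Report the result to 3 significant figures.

k = ln 2 / 20.1 = 0.03448 hr⁻¹
Fraction remaining after one interval: e^(−kτ) = e^(−0.03448 × 13.0) = 0.6387
R = 1 / (1 − 0.6387) = 2.768
Css,max = 26.2 × 2.768 ≈ 72.5 ng/mL

72.5 ng/mL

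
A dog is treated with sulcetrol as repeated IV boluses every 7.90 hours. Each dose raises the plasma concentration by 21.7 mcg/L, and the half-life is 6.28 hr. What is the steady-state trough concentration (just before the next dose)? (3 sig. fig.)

k = ln 2 / 6.28 = 0.1104 hr⁻¹
Fraction remaining after one interval: e^(−kτ) = e^(−0.1104 × 7.90) = 0.4181
R = 1 / (1 − 0.4181) = 1.719
Css,max = 21.7 × 1.719 = 37.29 mcg/L
Css,min = Css,max × e^(−kτ) = 37.29 × 0.4181 ≈ 15.6 mcg/L

15.6 mcg/L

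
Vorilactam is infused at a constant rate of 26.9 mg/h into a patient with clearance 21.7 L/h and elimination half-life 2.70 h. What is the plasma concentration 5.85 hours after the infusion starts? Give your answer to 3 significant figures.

Css = rate / CL = 26.9 / 21.7 = 1.240 mg/L
k = ln 2 / 2.70 = 0.2567 h⁻¹
C(t) = Css (1 − e^(−kt)) = 1.240 × (1 − e^(−1.502)) = 1.240 × 0.7773 ≈ 0.964 mg/L

0.964 mg/L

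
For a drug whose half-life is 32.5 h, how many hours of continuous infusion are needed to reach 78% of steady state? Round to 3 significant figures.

k = ln 2 / 32.5 = 0.02133 h⁻¹
f = 1 − e^(−kt)  ⇒  t = −ln(1 − f) / k
t = −ln(1 − 0.78) / 0.02133 = 1.514 / 0.02133 ≈ 71.0 hours

71.0 hours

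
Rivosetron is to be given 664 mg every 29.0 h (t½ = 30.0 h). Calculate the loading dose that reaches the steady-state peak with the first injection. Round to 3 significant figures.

k = ln 2 / 30.0 = 0.02310 h⁻¹
Accumulation ratio R = 1 / (1 − e^(−kτ)) = 1 / (1 − e^(−0.02310×29.0)) = 1 / (1 − 0.5117) = 2.048
Loading dose = maintenance dose × R = 664 × 2.048 ≈ 1360 mg

1360 mg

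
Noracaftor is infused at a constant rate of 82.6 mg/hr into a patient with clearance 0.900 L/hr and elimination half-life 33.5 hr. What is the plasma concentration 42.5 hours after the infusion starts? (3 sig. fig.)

53.7 µg/mL

Css = rate / CL = 82.6 / 0.900 = 91.78 µg/mL
k = ln 2 / 33.5 = 0.02069 hr⁻¹
C(t) = Css (1 − e^(−kt)) = 91.78 × (1 − e^(−0.8794)) = 91.78 × 0.5850 ≈ 53.7 µg/mL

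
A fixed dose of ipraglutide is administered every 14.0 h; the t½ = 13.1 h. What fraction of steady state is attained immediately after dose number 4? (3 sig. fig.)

k = ln 2 / 13.1 = 0.05291 h⁻¹
f_n = 1 − e^(−nkτ) = 1 − e^(−4 × 0.05291 × 14.0) = 1 − e^(−2.963) = 1 − 0.05166 ≈ 0.948

0.948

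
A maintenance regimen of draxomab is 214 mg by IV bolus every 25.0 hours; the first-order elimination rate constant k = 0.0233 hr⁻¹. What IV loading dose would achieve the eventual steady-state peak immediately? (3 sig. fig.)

485 mg

Accumulation ratio R = 1 / (1 − e^(−kτ)) = 1 / (1 − e^(−0.02330×25.0)) = 1 / (1 − 0.5585) = 2.265
Loading dose = maintenance dose × R = 214 × 2.265 ≈ 485 mg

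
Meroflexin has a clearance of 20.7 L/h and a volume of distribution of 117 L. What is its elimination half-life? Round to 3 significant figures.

k = CL / V = 20.7 / 117 = 0.1769 h⁻¹
t½ = ln 2 / k = ln 2 / 0.1769 ≈ 3.92 hours

3.92 hours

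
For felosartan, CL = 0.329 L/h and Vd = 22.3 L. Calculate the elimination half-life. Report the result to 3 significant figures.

47.0 hours

k = CL / V = 0.329 / 22.3 = 0.01475 h⁻¹
t½ = ln 2 / k = ln 2 / 0.01475 ≈ 47.0 hours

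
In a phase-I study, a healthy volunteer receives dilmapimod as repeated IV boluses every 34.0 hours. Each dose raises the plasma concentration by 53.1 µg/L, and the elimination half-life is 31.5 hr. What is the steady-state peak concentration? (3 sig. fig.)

k = ln 2 / 31.5 = 0.02200 hr⁻¹
Fraction remaining after one interval: e^(−kτ) = e^(−0.02200 × 34.0) = 0.4732
R = 1 / (1 − 0.4732) = 1.898
Css,max = 53.1 × 1.898 ≈ 101 µg/L

101 µg/L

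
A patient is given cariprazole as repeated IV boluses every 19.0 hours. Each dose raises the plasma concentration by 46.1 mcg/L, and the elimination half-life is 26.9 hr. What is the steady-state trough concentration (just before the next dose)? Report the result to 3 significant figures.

k = ln 2 / 26.9 = 0.02577 hr⁻¹
Fraction remaining after one interval: e^(−kτ) = e^(−0.02577 × 19.0) = 0.6129
R = 1 / (1 − 0.6129) = 2.583
Css,max = 46.1 × 2.583 = 119.1 mcg/L
Css,min = Css,max × e^(−kτ) = 119.1 × 0.6129 ≈ 73.0 mcg/L

73.0 mcg/L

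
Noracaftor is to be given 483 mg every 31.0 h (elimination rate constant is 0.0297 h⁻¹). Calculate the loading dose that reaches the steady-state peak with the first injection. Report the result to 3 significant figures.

803 mg

Accumulation ratio R = 1 / (1 − e^(−kτ)) = 1 / (1 − e^(−0.02970×31.0)) = 1 / (1 − 0.3982) = 1.662
Loading dose = maintenance dose × R = 483 × 1.662 ≈ 803 mg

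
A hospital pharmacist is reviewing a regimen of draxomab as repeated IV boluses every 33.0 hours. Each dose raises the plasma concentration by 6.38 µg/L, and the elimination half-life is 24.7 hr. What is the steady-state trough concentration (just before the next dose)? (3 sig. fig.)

4.18 µg/L

k = ln 2 / 24.7 = 0.02806 hr⁻¹
Fraction remaining after one interval: e^(−kτ) = e^(−0.02806 × 33.0) = 0.3961
R = 1 / (1 − 0.3961) = 1.656
Css,max = 6.38 × 1.656 = 10.56 µg/L
Css,min = Css,max × e^(−kτ) = 10.56 × 0.3961 ≈ 4.18 µg/L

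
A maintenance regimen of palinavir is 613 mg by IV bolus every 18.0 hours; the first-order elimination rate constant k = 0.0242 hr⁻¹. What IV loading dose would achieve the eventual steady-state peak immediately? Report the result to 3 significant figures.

Accumulation ratio R = 1 / (1 − e^(−kτ)) = 1 / (1 − e^(−0.02420×18.0)) = 1 / (1 − 0.6469) = 2.832
Loading dose = maintenance dose × R = 613 × 2.832 ≈ 1740 mg

1740 mg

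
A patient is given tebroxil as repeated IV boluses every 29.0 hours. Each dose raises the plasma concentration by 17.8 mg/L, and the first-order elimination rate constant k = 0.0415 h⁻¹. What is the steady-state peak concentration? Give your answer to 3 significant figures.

25.4 mg/L

Fraction remaining after one interval: e^(−kτ) = e^(−0.04150 × 29.0) = 0.3001
R = 1 / (1 − 0.3001) = 1.429
Css,max = 17.8 × 1.429 ≈ 25.4 mg/L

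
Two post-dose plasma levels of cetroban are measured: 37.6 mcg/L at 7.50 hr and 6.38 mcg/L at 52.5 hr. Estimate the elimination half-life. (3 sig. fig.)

k = ln(C₁/C₂) / (t₂ − t₁) = ln(37.6/6.38) / (52.5 − 7.50)
  = 1.774 / 45.00 = 0.03942 hr⁻¹
t½ = ln 2 / k = ln 2 / 0.03942 ≈ 17.6 hours

17.6 hours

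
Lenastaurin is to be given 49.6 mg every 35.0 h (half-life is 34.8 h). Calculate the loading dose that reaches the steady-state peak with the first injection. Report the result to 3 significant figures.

k = ln 2 / 34.8 = 0.01992 h⁻¹
Accumulation ratio R = 1 / (1 − e^(−kτ)) = 1 / (1 − e^(−0.01992×35.0)) = 1 / (1 − 0.4980) = 1.992
Loading dose = maintenance dose × R = 49.6 × 1.992 ≈ 98.8 mg

98.8 mg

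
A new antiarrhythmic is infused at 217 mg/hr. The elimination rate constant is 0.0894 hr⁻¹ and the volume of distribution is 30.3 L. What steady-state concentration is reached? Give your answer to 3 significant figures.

80.1 µg/mL

CL = k · V = 0.0894 × 30.3 = 2.709 L/hr
Css = rate / CL = 217 / 2.709 ≈ 80.1 µg/mL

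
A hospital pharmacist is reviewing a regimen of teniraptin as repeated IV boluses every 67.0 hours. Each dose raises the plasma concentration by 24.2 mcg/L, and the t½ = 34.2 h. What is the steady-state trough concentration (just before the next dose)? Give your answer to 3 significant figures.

8.38 mcg/L

k = ln 2 / 34.2 = 0.02027 h⁻¹
Fraction remaining after one interval: e^(−kτ) = e^(−0.02027 × 67.0) = 0.2572
R = 1 / (1 − 0.2572) = 1.346
Css,max = 24.2 × 1.346 = 32.58 mcg/L
Css,min = Css,max × e^(−kτ) = 32.58 × 0.2572 ≈ 8.38 mcg/L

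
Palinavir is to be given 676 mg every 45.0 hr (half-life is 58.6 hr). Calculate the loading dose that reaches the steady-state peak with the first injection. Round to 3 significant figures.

1640 mg

k = ln 2 / 58.6 = 0.01183 hr⁻¹
Accumulation ratio R = 1 / (1 − e^(−kτ)) = 1 / (1 − e^(−0.01183×45.0)) = 1 / (1 − 0.5873) = 2.423
Loading dose = maintenance dose × R = 676 × 2.423 ≈ 1640 mg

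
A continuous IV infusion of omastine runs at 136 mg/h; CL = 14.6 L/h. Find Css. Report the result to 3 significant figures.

Css = infusion rate / CL = 136 / 14.6 ≈ 9.32 µg/mL

9.32 µg/mL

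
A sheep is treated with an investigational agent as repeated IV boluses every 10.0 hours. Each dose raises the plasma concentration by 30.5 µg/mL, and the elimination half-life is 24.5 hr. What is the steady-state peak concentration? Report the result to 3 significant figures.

k = ln 2 / 24.5 = 0.02829 hr⁻¹
Fraction remaining after one interval: e^(−kτ) = e^(−0.02829 × 10.0) = 0.7536
R = 1 / (1 − 0.7536) = 4.058
Css,max = 30.5 × 4.058 ≈ 124 µg/mL

124 µg/mL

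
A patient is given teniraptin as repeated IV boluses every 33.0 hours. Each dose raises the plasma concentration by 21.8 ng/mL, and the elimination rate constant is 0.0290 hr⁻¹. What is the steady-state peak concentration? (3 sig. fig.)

35.4 ng/mL

Fraction remaining after one interval: e^(−kτ) = e^(−0.02900 × 33.0) = 0.3840
R = 1 / (1 − 0.3840) = 1.623
Css,max = 21.8 × 1.623 ≈ 35.4 ng/mL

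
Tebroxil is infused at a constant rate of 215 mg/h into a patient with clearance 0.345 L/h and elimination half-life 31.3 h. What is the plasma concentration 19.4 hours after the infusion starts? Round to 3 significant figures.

Css = rate / CL = 215 / 0.345 = 623.2 mg/L
k = ln 2 / 31.3 = 0.02215 h⁻¹
C(t) = Css (1 − e^(−kt)) = 623.2 × (1 − e^(−0.4296)) = 623.2 × 0.3492 ≈ 218 mg/L

218 mg/L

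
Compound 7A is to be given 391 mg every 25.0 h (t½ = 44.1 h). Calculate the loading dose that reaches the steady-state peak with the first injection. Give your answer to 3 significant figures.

1200 mg

k = ln 2 / 44.1 = 0.01572 h⁻¹
Accumulation ratio R = 1 / (1 − e^(−kτ)) = 1 / (1 − e^(−0.01572×25.0)) = 1 / (1 − 0.6751) = 3.078
Loading dose = maintenance dose × R = 391 × 3.078 ≈ 1200 mg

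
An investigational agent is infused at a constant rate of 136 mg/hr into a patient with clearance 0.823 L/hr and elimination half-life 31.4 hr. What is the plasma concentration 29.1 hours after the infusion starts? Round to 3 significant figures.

Css = rate / CL = 136 / 0.823 = 165.2 µg/mL
k = ln 2 / 31.4 = 0.02207 hr⁻¹
C(t) = Css (1 − e^(−kt)) = 165.2 × (1 − e^(−0.6424)) = 165.2 × 0.4740 ≈ 78.3 µg/mL

78.3 µg/mL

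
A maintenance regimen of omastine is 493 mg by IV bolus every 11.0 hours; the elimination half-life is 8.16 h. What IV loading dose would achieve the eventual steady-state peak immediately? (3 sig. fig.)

k = ln 2 / 8.16 = 0.08494 h⁻¹
Accumulation ratio R = 1 / (1 − e^(−kτ)) = 1 / (1 − e^(−0.08494×11.0)) = 1 / (1 − 0.3928) = 1.647
Loading dose = maintenance dose × R = 493 × 1.647 ≈ 812 mg

812 mg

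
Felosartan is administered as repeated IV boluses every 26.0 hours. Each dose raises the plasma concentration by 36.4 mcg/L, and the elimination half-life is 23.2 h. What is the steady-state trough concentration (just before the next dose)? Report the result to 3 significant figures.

k = ln 2 / 23.2 = 0.02988 h⁻¹
Fraction remaining after one interval: e^(−kτ) = e^(−0.02988 × 26.0) = 0.4599
R = 1 / (1 − 0.4599) = 1.851
Css,max = 36.4 × 1.851 = 67.39 mcg/L
Css,min = Css,max × e^(−kτ) = 67.39 × 0.4599 ≈ 31.0 mcg/L

31.0 mcg/L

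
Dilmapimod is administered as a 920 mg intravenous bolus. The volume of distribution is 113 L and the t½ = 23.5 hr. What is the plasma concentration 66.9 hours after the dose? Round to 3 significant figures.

C₀ = dose / V = 920 / 113 = 8.142 mg/L
k = ln 2 / 23.5 = 0.02950 hr⁻¹
C(t) = C₀ e^(−kt) = 8.142 × e^(−0.02950 × 66.9) = 8.142 × e^(−1.973) = 8.142 × 0.1390 ≈ 1.13 mg/L

1.13 mg/L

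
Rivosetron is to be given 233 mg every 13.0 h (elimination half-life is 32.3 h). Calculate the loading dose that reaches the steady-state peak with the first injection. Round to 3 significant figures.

957 mg

k = ln 2 / 32.3 = 0.02146 h⁻¹
Accumulation ratio R = 1 / (1 − e^(−kτ)) = 1 / (1 − e^(−0.02146×13.0)) = 1 / (1 − 0.7566) = 4.108
Loading dose = maintenance dose × R = 233 × 4.108 ≈ 957 mg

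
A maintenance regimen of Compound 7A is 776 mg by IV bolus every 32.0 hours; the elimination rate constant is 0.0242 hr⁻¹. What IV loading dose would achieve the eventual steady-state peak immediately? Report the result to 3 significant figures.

Accumulation ratio R = 1 / (1 − e^(−kτ)) = 1 / (1 − e^(−0.02420×32.0)) = 1 / (1 − 0.4610) = 1.855
Loading dose = maintenance dose × R = 776 × 1.855 ≈ 1440 mg

1440 mg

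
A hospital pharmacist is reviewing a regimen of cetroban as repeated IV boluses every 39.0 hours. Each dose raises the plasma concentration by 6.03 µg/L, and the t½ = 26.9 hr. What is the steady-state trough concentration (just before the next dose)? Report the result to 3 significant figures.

k = ln 2 / 26.9 = 0.02577 hr⁻¹
Fraction remaining after one interval: e^(−kτ) = e^(−0.02577 × 39.0) = 0.3661
R = 1 / (1 − 0.3661) = 1.577
Css,max = 6.03 × 1.577 = 9.512 µg/L
Css,min = Css,max × e^(−kτ) = 9.512 × 0.3661 ≈ 3.48 µg/L

3.48 µg/L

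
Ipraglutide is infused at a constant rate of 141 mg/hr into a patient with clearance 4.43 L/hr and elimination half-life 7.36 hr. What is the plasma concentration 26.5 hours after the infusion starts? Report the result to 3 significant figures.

Css = rate / CL = 141 / 4.43 = 31.83 µg/mL
k = ln 2 / 7.36 = 0.09418 hr⁻¹
C(t) = Css (1 − e^(−kt)) = 31.83 × (1 − e^(−2.496)) = 31.83 × 0.9176 ≈ 29.2 µg/mL

29.2 µg/mL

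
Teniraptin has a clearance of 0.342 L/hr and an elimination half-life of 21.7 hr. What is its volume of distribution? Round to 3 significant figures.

k = ln 2 / t½ = ln 2 / 21.7 = 0.03194 hr⁻¹
V = CL / k = 0.342 / 0.03194 ≈ 10.7 L

10.7 L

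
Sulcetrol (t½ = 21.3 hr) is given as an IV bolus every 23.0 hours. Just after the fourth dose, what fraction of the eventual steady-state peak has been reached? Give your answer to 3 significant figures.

k = ln 2 / 21.3 = 0.03254 hr⁻¹
f_n = 1 − e^(−nkτ) = 1 − e^(−4 × 0.03254 × 23.0) = 1 − e^(−2.994) = 1 − 0.05009 ≈ 0.950

0.950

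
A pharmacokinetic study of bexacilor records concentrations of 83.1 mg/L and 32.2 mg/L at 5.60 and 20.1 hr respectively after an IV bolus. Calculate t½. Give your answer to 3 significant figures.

k = ln(C₁/C₂) / (t₂ − t₁) = ln(83.1/32.2) / (20.1 − 5.60)
  = 0.9481 / 14.50 = 0.06538 hr⁻¹
t½ = ln 2 / k = ln 2 / 0.06538 ≈ 10.6 hours

10.6 hours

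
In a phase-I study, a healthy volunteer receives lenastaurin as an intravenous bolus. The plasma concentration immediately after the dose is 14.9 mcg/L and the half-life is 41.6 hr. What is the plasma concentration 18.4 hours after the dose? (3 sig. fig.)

k = ln 2 / 41.6 = 0.01666 hr⁻¹
18.4 hr is 0.4423 half-lives, so C = 14.9 × (1/2)^0.4423 = 14.9 × 0.7360 ≈ 11.0 mcg/L

11.0 mcg/L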